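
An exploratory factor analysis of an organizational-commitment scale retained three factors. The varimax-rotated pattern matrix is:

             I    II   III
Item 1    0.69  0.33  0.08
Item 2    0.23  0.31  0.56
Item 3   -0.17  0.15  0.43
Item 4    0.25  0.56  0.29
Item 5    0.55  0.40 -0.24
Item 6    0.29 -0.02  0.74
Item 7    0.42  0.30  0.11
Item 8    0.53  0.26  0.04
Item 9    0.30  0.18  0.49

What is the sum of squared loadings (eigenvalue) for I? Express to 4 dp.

1.5543

SS loadings for I = 0.69² + 0.23² + (-0.17)² + 0.25² + 0.55² + 0.29² + 0.42² + 0.53² + 0.30² = 0.4761 + 0.0529 + 0.0289 + 0.0625 + 0.3025 + 0.0841 + 0.1764 + 0.2809 + 0.0900 = 1.5543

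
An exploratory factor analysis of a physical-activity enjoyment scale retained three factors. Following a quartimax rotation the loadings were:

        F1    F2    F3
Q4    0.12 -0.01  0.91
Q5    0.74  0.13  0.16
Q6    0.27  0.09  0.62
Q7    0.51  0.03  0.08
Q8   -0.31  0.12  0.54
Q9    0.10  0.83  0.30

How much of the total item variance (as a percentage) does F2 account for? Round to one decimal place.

12.2%

SS loadings for F2 = (-0.01)² + 0.13² + 0.09² + 0.03² + 0.12² + 0.83² = 0.7293
With 6 standardized items, total variance = 6. Proportion = 0.7293/6 = 0.1215 → 12.15%.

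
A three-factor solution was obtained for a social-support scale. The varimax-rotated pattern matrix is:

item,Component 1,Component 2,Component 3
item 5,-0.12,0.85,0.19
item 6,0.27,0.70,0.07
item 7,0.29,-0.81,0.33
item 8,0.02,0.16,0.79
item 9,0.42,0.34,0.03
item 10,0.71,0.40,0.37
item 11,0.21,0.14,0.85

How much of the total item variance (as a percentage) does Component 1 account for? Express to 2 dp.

12.81%

SS loadings for Component 1 = (-0.12)² + 0.27² + 0.29² + 0.02² + 0.42² + 0.71² + 0.21² = 0.8964
With 7 standardized items, total variance = 7. Proportion = 0.8964/7 = 0.1281 → 12.81%.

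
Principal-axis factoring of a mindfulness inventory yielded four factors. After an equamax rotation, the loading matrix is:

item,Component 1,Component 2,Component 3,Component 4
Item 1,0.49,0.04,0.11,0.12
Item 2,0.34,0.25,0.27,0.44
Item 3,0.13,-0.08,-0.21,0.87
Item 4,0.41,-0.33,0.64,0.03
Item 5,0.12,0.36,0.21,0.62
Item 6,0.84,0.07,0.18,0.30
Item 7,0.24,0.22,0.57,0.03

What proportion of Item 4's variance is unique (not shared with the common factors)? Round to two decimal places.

0.31

h² = 0.41² + (-0.33)² + 0.64² + 0.03² = 0.1681 + 0.1089 + 0.4096 + 0.0009 = 0.6875
Uniqueness u² = 1 − h² = 1 − 0.6875 = 0.3125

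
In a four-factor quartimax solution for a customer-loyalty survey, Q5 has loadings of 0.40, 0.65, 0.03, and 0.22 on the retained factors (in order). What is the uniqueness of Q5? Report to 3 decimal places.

h² = 0.40² + 0.65² + 0.03² + 0.22² = 0.1600 + 0.4225 + 0.0009 + 0.0484 = 0.6318
Uniqueness u² = 1 − h² = 1 − 0.6318 = 0.3682

0.368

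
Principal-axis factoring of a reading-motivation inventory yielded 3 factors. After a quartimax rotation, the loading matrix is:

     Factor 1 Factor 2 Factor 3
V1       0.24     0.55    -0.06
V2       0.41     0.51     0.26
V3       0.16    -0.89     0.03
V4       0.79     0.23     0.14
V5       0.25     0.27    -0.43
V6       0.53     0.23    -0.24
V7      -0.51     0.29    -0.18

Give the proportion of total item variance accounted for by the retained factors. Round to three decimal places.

Communalities: 0.3637, 0.4958, 0.8186, 0.6966, 0.3203, 0.3914, 0.3766; Σh² = 3.4630.
Total variance with 7 standardized items is 7, so the solution explains 3.4630/7 = 0.4947.

0.495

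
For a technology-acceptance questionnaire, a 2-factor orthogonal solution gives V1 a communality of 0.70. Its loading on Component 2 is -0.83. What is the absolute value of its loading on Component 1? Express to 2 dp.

Under orthogonal rotation h² = Σλ², so λ_Component 1² = h² − (0.6889) = 0.70 − 0.6889 = 0.0111.
|λ| = √0.0111 = 0.1054.

0.11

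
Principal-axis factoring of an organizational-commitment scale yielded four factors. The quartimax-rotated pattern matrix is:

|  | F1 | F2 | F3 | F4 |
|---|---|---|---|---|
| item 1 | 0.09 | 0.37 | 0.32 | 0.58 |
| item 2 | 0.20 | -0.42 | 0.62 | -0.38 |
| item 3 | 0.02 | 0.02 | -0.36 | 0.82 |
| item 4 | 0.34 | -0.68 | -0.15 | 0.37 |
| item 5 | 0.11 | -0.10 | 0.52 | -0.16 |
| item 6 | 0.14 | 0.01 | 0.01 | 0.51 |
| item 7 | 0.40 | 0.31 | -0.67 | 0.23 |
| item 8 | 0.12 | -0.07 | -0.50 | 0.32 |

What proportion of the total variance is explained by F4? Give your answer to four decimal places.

SS loadings for F4 = 0.58² + (-0.38)² + 0.82² + 0.37² + (-0.16)² + 0.51² + 0.23² + 0.32² = 1.7311
Proportion of variance = 1.7311 / 8 = 0.2164.

0.2164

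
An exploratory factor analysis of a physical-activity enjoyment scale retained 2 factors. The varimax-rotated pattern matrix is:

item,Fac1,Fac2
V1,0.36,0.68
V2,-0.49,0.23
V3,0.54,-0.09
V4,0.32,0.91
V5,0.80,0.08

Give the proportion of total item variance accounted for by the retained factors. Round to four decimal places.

SS loadings by factor: 1.4037, 1.3579; total = 2.7616.
Total variance with 5 standardized items is 5, so the solution explains 2.7616/5 = 0.5523.

0.5523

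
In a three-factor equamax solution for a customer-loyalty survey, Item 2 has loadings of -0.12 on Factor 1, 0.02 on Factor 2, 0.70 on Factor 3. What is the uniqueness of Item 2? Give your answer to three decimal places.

h² = (-0.12)² + 0.02² + 0.70² = 0.0144 + 0.0004 + 0.4900 = 0.5048
Uniqueness u² = 1 − h² = 1 − 0.5048 = 0.4952

0.495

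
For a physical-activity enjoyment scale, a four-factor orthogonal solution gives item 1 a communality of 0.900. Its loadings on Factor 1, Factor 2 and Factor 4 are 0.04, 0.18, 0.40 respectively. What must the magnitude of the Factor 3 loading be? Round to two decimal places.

Under orthogonal rotation h² = Σλ², so λ_Factor 3² = h² − (0.1940) = 0.900 − 0.1940 = 0.7060.
|λ| = √0.7060 = 0.8402.

0.84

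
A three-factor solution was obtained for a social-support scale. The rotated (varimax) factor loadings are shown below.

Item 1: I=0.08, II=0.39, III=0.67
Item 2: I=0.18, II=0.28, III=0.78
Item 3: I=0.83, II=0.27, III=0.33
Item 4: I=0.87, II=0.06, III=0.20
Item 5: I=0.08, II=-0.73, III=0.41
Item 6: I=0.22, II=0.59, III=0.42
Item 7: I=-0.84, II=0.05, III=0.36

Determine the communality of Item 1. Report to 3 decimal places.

0.607

h² = 0.08² + 0.39² + 0.67² = 0.0064 + 0.1521 + 0.4489 = 0.6074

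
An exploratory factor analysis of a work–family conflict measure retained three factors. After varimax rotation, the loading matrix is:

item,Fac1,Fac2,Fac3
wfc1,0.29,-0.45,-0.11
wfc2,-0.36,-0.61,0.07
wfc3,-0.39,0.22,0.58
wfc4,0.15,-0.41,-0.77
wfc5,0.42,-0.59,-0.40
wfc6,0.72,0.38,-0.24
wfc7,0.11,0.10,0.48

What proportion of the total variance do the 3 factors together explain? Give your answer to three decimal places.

0.540

SS loadings by factor: 1.0952, 1.2936, 1.3943; total = 3.7831.
Total variance with 7 standardized items is 7, so the solution explains 3.7831/7 = 0.5404.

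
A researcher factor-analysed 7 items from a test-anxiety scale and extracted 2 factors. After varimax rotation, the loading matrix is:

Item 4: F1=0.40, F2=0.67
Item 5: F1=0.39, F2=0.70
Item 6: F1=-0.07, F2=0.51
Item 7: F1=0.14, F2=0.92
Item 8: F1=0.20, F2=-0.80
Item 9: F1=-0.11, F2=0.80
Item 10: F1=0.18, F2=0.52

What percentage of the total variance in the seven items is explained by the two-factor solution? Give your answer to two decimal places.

SS loadings by factor: 0.4211, 3.5958; total = 4.0169.
Total variance with 7 standardized items is 7, so the solution explains 4.0169/7 = 0.5738 = 57.38%.

57.38%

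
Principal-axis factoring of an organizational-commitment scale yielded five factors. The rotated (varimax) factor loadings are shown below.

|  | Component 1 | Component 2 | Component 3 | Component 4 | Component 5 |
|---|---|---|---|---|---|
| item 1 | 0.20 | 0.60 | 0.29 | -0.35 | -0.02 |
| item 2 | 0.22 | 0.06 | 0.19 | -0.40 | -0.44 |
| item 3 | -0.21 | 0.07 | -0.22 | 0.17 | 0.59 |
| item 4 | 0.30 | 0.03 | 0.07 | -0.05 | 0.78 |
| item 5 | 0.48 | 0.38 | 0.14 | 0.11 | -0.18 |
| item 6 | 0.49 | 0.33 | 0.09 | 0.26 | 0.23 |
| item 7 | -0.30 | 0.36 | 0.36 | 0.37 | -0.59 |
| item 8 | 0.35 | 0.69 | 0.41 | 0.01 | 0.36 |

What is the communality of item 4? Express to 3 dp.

h² = 0.30² + 0.03² + 0.07² + (-0.05)² + 0.78² = 0.0900 + 0.0009 + 0.0049 + 0.0025 + 0.6084 = 0.7067

0.707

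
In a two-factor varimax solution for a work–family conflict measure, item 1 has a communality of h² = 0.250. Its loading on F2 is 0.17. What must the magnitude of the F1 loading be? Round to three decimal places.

Under orthogonal rotation h² = Σλ², so λ_F1² = h² − (0.0289) = 0.250 − 0.0289 = 0.2211.
|λ| = √0.2211 = 0.4702.

0.470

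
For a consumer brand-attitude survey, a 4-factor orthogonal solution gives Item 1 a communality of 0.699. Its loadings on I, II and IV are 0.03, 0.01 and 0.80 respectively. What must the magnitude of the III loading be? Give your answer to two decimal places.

Under orthogonal rotation h² = Σλ², so λ_III² = h² − (0.6410) = 0.699 − 0.6410 = 0.0580.
|λ| = √0.0580 = 0.2408.

0.24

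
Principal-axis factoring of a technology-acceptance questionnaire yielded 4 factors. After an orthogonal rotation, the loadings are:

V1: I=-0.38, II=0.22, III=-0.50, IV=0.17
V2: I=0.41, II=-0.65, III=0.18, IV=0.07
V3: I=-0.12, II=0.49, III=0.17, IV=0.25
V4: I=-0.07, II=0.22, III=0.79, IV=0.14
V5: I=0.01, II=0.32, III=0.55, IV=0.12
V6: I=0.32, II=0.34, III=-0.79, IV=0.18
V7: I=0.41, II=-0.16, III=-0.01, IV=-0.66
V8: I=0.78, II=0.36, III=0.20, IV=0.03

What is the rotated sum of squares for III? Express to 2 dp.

1.90

SS loadings for III = (-0.50)² + 0.18² + 0.17² + 0.79² + 0.55² + (-0.79)² + (-0.01)² + 0.20² = 0.2500 + 0.0324 + 0.0289 + 0.6241 + 0.3025 + 0.6241 + 0.0001 + 0.0400 = 1.9021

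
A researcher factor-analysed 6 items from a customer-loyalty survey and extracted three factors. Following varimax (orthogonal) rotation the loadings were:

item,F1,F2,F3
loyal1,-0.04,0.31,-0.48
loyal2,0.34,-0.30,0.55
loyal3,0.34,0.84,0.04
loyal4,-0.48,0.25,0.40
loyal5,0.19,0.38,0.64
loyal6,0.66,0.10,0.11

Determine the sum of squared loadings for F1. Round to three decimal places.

0.935

SS loadings for F1 = (-0.04)² + 0.34² + 0.34² + (-0.48)² + 0.19² + 0.66² = 0.0016 + 0.1156 + 0.1156 + 0.2304 + 0.0361 + 0.4356 = 0.9349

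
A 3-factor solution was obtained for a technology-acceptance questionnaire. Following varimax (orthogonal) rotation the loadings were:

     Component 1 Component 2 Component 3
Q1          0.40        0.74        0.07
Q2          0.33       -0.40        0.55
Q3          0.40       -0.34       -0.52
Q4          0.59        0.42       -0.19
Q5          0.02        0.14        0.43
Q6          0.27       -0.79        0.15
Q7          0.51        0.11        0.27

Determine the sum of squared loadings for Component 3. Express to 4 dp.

0.8942

SS loadings for Component 3 = 0.07² + 0.55² + (-0.52)² + (-0.19)² + 0.43² + 0.15² + 0.27² = 0.0049 + 0.3025 + 0.2704 + 0.0361 + 0.1849 + 0.0225 + 0.0729 = 0.8942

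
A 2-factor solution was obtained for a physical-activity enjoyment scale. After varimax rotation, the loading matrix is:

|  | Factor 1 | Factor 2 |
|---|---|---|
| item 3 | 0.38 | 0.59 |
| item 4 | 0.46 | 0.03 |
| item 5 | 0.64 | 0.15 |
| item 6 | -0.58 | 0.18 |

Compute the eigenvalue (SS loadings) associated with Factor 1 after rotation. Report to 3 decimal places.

1.102

SS loadings for Factor 1 = 0.38² + 0.46² + 0.64² + (-0.58)² = 0.1444 + 0.2116 + 0.4096 + 0.3364 = 1.1020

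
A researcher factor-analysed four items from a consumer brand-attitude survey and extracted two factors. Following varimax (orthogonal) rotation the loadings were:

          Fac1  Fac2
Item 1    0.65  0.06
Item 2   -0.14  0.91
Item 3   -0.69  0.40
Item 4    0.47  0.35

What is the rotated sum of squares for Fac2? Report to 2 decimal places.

SS loadings for Fac2 = 0.06² + 0.91² + 0.40² + 0.35² = 0.0036 + 0.8281 + 0.1600 + 0.1225 = 1.1142

1.11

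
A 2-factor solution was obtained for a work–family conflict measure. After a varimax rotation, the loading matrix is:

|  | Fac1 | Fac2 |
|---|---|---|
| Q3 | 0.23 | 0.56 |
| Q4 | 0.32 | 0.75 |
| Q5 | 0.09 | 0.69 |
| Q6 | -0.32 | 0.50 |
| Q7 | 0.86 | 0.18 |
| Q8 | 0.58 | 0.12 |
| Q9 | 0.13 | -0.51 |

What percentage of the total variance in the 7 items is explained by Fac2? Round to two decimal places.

27.27%

SS loadings for Fac2 = 0.56² + 0.75² + 0.69² + 0.50² + 0.18² + 0.12² + (-0.51)² = 1.9091
With 7 standardized items, total variance = 7. Proportion = 1.9091/7 = 0.2727 → 27.27%.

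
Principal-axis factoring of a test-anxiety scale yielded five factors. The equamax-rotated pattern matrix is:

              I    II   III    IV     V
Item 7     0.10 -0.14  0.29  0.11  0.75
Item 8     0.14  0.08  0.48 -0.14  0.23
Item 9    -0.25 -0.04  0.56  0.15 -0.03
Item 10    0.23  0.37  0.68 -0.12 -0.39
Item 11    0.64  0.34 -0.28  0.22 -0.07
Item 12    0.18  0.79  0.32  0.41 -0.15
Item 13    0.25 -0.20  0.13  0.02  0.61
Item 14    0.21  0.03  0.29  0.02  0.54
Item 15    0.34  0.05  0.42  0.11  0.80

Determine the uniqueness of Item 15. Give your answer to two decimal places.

h² = 0.34² + 0.05² + 0.42² + 0.11² + 0.80² = 0.1156 + 0.0025 + 0.1764 + 0.0121 + 0.6400 = 0.9466
Uniqueness u² = 1 − h² = 1 − 0.9466 = 0.0534

0.05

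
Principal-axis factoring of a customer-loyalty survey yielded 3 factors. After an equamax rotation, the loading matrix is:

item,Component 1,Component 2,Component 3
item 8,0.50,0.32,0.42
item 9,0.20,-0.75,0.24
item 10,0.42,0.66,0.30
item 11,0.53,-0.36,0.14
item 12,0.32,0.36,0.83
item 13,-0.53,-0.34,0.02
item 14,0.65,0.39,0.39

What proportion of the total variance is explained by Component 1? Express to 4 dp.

SS loadings for Component 1 = 0.50² + 0.20² + 0.42² + 0.53² + 0.32² + (-0.53)² + 0.65² = 1.5531
Proportion of variance = 1.5531 / 7 = 0.2219.

0.2219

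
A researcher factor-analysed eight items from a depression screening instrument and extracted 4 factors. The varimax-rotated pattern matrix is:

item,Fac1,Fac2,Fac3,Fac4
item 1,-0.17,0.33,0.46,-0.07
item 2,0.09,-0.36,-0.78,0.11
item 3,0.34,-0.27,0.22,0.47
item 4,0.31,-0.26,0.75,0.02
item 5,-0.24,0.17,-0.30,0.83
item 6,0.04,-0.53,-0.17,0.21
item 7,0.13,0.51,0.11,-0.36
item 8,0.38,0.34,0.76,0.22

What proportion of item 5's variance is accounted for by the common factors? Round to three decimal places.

0.865

h² = (-0.24)² + 0.17² + (-0.30)² + 0.83² = 0.0576 + 0.0289 + 0.0900 + 0.6889 = 0.8654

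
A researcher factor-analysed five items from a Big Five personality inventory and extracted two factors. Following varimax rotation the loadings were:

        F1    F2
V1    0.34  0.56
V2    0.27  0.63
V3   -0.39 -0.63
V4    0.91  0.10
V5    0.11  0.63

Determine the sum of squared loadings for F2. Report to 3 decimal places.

SS loadings for F2 = 0.56² + 0.63² + (-0.63)² + 0.10² + 0.63² = 0.3136 + 0.3969 + 0.3969 + 0.0100 + 0.3969 = 1.5143

1.514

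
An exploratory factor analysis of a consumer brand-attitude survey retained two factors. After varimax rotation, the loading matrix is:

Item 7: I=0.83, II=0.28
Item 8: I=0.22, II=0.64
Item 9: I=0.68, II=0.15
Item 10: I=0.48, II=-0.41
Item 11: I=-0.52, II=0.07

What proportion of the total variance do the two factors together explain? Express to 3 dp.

SS loadings by factor: 1.7005, 0.6835; total = 2.3840.
Total variance with 5 standardized items is 5, so the solution explains 2.3840/5 = 0.4768.

0.477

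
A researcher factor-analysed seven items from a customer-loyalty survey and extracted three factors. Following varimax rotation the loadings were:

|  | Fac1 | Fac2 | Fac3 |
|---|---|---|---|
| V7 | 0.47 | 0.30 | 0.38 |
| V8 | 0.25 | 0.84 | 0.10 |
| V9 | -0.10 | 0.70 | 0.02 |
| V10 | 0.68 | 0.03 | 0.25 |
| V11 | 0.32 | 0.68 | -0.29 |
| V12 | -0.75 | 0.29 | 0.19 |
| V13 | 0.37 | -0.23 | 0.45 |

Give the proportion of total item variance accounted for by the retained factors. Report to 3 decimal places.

SS loadings by factor: 1.5576, 1.8859, 0.5400; total = 3.9835.
Total variance with 7 standardized items is 7, so the solution explains 3.9835/7 = 0.5691.

0.569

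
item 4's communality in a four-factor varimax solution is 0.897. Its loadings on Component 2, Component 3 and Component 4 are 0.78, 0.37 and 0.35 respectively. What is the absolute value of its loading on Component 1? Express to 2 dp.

Under orthogonal rotation h² = Σλ², so λ_Component 1² = h² − (0.8678) = 0.897 − 0.8678 = 0.0292.
|λ| = √0.0292 = 0.1709.

0.17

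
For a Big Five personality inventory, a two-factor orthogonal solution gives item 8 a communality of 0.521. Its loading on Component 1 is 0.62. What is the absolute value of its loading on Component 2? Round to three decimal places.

0.370

Under orthogonal rotation h² = Σλ², so λ_Component 2² = h² − (0.3844) = 0.521 − 0.3844 = 0.1366.
|λ| = √0.1366 = 0.3696.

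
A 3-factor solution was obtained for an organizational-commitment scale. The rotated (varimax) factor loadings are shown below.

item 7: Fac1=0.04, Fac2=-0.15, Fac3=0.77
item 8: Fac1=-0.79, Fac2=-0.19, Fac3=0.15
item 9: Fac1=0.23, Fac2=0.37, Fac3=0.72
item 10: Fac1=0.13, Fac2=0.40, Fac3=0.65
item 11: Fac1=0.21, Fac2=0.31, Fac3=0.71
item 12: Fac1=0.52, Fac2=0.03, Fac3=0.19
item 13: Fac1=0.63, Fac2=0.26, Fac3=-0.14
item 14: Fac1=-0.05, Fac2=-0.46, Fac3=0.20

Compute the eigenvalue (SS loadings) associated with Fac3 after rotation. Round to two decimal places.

SS loadings for Fac3 = 0.77² + 0.15² + 0.72² + 0.65² + 0.71² + 0.19² + (-0.14)² + 0.20² = 0.5929 + 0.0225 + 0.5184 + 0.4225 + 0.5041 + 0.0361 + 0.0196 + 0.0400 = 2.1561

2.16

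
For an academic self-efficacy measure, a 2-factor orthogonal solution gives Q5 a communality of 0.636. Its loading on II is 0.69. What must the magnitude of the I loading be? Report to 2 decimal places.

Under orthogonal rotation h² = Σλ², so λ_I² = h² − (0.4761) = 0.636 − 0.4761 = 0.1599.
|λ| = √0.1599 = 0.3999.

0.40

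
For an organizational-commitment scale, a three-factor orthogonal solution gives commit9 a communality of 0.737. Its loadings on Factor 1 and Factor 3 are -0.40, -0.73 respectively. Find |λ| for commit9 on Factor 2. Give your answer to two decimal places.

Under orthogonal rotation h² = Σλ², so λ_Factor 2² = h² − (0.6929) = 0.737 − 0.6929 = 0.0441.
|λ| = √0.0441 = 0.2100.

0.21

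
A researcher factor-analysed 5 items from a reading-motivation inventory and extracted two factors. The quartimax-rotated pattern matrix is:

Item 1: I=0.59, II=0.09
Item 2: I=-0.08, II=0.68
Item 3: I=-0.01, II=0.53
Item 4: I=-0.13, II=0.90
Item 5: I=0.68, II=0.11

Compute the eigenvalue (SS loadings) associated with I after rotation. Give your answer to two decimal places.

0.83

SS loadings for I = 0.59² + (-0.08)² + (-0.01)² + (-0.13)² + 0.68² = 0.3481 + 0.0064 + 0.0001 + 0.0169 + 0.4624 = 0.8339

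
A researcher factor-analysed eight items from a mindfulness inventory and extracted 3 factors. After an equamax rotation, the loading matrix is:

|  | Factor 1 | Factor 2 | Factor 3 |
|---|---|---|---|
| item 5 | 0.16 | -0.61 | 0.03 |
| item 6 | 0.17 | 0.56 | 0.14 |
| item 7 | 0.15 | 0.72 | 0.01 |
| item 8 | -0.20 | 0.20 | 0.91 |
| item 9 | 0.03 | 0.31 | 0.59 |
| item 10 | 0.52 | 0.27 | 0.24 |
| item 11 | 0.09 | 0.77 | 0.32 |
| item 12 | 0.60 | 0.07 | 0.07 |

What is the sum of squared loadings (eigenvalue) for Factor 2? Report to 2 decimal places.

2.01

SS loadings for Factor 2 = (-0.61)² + 0.56² + 0.72² + 0.20² + 0.31² + 0.27² + 0.77² + 0.07² = 0.3721 + 0.3136 + 0.5184 + 0.0400 + 0.0961 + 0.0729 + 0.5929 + 0.0049 = 2.0109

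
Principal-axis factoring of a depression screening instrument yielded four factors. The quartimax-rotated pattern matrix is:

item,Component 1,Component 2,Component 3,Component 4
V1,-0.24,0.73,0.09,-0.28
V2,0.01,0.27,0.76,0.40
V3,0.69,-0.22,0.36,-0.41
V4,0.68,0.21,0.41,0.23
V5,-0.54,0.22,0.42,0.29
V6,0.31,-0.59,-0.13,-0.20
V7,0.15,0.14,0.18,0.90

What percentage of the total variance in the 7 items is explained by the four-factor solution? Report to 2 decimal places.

71.76%

Communalities: 0.6770, 0.8106, 0.8222, 0.7275, 0.6005, 0.5011, 0.8845; Σh² = 5.0234.
Total variance with 7 standardized items is 7, so the solution explains 5.0234/7 = 0.7176 = 71.76%.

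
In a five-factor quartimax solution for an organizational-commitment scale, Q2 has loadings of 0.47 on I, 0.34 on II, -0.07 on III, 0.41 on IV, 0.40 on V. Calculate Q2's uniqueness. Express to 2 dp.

0.33

h² = 0.47² + 0.34² + (-0.07)² + 0.41² + 0.40² = 0.2209 + 0.1156 + 0.0049 + 0.1681 + 0.1600 = 0.6695
Uniqueness u² = 1 − h² = 1 − 0.6695 = 0.3305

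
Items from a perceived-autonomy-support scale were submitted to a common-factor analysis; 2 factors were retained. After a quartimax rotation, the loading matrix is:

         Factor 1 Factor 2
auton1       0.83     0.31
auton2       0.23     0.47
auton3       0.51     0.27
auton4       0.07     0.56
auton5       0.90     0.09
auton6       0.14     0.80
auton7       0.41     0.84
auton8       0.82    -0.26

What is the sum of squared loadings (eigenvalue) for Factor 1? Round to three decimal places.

SS loadings for Factor 1 = 0.83² + 0.23² + 0.51² + 0.07² + 0.90² + 0.14² + 0.41² + 0.82² = 0.6889 + 0.0529 + 0.2601 + 0.0049 + 0.8100 + 0.0196 + 0.1681 + 0.6724 = 2.6769

2.677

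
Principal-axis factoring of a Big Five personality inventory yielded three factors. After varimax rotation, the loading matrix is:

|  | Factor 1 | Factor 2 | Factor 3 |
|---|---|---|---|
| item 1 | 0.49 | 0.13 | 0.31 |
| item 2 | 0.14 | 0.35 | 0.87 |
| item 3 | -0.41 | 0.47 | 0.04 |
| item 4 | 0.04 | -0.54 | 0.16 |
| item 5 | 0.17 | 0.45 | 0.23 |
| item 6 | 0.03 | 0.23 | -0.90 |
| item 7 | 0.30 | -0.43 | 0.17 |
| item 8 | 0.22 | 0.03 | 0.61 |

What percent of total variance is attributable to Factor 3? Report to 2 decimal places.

26.80%

SS loadings for Factor 3 = 0.31² + 0.87² + 0.04² + 0.16² + 0.23² + (-0.90)² + 0.17² + 0.61² = 2.1441
With 8 standardized items, total variance = 8. Proportion = 2.1441/8 = 0.2680 → 26.80%.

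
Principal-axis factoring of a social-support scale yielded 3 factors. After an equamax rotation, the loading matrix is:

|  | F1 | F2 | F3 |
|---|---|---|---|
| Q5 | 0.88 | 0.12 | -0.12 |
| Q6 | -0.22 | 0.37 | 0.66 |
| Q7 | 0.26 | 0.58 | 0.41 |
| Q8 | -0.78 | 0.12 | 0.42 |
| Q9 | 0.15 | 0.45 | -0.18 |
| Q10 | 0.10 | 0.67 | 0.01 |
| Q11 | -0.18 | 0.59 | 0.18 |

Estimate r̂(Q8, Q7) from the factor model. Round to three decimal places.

r̂ = Σ λ_i·λ_j across factors = (-0.78)(0.26) + (0.12)(0.58) + (0.42)(0.41)
  = -0.2028 +0.0696 +0.1722 = 0.0390

0.039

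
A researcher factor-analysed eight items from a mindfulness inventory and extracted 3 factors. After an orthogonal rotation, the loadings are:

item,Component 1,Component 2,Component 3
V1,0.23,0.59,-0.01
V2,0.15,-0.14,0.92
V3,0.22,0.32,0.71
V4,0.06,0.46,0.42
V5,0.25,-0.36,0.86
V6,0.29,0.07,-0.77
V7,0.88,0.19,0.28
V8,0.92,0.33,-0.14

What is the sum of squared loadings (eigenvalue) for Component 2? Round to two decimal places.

SS loadings for Component 2 = 0.59² + (-0.14)² + 0.32² + 0.46² + (-0.36)² + 0.07² + 0.19² + 0.33² = 0.3481 + 0.0196 + 0.1024 + 0.2116 + 0.1296 + 0.0049 + 0.0361 + 0.1089 = 0.9612

0.96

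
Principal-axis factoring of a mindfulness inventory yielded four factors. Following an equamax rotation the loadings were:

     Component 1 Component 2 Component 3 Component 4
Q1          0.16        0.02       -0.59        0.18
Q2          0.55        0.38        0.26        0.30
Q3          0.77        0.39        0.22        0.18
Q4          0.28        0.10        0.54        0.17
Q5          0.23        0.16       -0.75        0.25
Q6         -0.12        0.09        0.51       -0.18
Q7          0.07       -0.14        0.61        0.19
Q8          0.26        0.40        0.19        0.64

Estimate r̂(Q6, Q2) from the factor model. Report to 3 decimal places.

0.047

r̂ = Σ λ_i·λ_j across factors = (-0.12)(0.55) + (0.09)(0.38) + (0.51)(0.26) + (-0.18)(0.30)
  = -0.0660 +0.0342 +0.1326 -0.0540 = 0.0468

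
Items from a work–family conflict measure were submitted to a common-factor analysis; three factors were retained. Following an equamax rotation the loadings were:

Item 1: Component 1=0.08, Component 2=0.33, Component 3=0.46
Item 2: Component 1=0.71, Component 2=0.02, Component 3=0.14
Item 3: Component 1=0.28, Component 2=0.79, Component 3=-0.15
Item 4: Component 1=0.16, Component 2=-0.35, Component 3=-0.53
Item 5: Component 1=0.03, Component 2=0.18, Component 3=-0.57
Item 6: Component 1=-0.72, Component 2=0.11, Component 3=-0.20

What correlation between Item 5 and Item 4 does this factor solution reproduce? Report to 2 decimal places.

0.24

r̂ = Σ λ_i·λ_j across factors = (0.03)(0.16) + (0.18)(-0.35) + (-0.57)(-0.53)
  = +0.0048 -0.0630 +0.3021 = 0.2439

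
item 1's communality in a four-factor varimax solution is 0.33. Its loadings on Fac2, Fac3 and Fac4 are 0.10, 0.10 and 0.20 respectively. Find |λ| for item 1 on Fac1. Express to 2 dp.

0.52

Under orthogonal rotation h² = Σλ², so λ_Fac1² = h² − (0.0600) = 0.33 − 0.0600 = 0.2700.
|λ| = √0.2700 = 0.5196.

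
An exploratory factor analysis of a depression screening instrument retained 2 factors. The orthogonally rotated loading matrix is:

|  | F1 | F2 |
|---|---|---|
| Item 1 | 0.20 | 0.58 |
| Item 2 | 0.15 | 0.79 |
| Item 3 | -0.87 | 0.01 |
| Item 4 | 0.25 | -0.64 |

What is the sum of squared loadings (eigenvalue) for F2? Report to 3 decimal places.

SS loadings for F2 = 0.58² + 0.79² + 0.01² + (-0.64)² = 0.3364 + 0.6241 + 0.0001 + 0.4096 = 1.3702

1.370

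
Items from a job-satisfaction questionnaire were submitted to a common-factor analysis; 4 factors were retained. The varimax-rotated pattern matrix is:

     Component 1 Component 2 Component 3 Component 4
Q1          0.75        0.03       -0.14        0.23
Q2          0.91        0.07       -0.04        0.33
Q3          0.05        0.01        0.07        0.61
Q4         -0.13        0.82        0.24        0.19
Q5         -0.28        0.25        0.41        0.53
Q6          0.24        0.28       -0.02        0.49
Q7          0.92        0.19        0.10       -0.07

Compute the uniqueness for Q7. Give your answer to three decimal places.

h² = 0.92² + 0.19² + 0.10² + (-0.07)² = 0.8464 + 0.0361 + 0.0100 + 0.0049 = 0.8974
Uniqueness u² = 1 − h² = 1 − 0.8974 = 0.1026

0.103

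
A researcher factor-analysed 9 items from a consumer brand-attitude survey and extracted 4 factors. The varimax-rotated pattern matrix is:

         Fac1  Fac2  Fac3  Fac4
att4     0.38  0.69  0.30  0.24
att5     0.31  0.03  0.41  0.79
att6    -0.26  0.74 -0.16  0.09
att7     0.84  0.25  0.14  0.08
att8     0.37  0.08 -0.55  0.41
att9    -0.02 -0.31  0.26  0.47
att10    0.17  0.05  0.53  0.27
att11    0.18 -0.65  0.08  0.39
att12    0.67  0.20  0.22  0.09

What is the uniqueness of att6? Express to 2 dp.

0.35

h² = (-0.26)² + 0.74² + (-0.16)² + 0.09² = 0.0676 + 0.5476 + 0.0256 + 0.0081 = 0.6489
Uniqueness u² = 1 − h² = 1 − 0.6489 = 0.3511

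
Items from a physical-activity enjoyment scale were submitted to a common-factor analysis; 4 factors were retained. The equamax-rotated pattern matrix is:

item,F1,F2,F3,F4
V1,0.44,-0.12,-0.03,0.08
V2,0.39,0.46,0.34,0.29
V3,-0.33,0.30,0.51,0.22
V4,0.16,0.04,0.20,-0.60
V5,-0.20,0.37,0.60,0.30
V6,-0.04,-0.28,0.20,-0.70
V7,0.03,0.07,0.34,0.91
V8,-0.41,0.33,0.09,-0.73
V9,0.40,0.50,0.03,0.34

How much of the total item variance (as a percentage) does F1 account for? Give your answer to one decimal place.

SS loadings for F1 = 0.44² + 0.39² + (-0.33)² + 0.16² + (-0.20)² + (-0.04)² + 0.03² + (-0.41)² + 0.40² = 0.8508
With 9 standardized items, total variance = 9. Proportion = 0.8508/9 = 0.0945 → 9.45%.

9.5%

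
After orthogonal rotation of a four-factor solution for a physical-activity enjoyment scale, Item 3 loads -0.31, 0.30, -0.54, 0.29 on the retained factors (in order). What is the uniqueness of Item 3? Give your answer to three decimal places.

0.438

h² = (-0.31)² + 0.30² + (-0.54)² + 0.29² = 0.0961 + 0.0900 + 0.2916 + 0.0841 = 0.5618
Uniqueness u² = 1 − h² = 1 − 0.5618 = 0.4382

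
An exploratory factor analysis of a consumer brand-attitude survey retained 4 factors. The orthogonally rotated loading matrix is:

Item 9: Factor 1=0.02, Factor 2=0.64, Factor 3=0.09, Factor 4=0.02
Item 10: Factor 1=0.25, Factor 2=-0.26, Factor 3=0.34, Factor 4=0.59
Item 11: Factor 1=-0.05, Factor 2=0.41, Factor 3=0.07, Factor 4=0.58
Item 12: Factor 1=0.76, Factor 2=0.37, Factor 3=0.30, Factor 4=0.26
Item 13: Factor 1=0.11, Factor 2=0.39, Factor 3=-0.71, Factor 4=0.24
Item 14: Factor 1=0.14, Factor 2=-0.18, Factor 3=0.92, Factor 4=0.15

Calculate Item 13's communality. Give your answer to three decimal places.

0.726

h² = 0.11² + 0.39² + (-0.71)² + 0.24² = 0.0121 + 0.1521 + 0.5041 + 0.0576 = 0.7259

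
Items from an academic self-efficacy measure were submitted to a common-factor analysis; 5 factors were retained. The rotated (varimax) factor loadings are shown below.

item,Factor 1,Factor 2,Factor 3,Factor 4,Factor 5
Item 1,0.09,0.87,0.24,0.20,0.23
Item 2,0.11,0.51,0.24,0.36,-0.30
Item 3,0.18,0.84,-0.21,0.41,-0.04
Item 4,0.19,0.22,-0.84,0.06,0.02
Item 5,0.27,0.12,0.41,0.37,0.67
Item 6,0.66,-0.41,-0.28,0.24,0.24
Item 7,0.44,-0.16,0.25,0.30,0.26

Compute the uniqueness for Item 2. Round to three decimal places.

0.451

h² = 0.11² + 0.51² + 0.24² + 0.36² + (-0.30)² = 0.0121 + 0.2601 + 0.0576 + 0.1296 + 0.0900 = 0.5494
Uniqueness u² = 1 − h² = 1 − 0.5494 = 0.4506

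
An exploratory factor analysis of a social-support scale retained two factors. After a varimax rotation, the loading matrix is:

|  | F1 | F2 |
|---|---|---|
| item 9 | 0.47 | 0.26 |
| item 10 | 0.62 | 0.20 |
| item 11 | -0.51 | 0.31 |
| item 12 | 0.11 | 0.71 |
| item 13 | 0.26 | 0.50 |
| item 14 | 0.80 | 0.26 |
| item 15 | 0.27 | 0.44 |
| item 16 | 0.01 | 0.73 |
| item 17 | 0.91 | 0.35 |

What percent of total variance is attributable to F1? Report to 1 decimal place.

27.6%

SS loadings for F1 = 0.47² + 0.62² + (-0.51)² + 0.11² + 0.26² + 0.80² + 0.27² + 0.01² + 0.91² = 2.4862
With 9 standardized items, total variance = 9. Proportion = 2.4862/9 = 0.2762 → 27.62%.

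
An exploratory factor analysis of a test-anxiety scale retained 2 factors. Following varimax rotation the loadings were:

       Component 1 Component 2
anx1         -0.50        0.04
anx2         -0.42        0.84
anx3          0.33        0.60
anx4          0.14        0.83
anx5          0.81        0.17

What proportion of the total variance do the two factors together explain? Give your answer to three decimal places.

0.599

SS loadings by factor: 1.2110, 1.7850; total = 2.9960.
Total variance with 5 standardized items is 5, so the solution explains 2.9960/5 = 0.5992.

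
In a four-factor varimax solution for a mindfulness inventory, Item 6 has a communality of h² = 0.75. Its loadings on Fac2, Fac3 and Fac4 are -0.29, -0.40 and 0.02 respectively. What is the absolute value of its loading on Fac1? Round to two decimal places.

0.71

Under orthogonal rotation h² = Σλ², so λ_Fac1² = h² − (0.2445) = 0.75 − 0.2445 = 0.5055.
|λ| = √0.5055 = 0.7110.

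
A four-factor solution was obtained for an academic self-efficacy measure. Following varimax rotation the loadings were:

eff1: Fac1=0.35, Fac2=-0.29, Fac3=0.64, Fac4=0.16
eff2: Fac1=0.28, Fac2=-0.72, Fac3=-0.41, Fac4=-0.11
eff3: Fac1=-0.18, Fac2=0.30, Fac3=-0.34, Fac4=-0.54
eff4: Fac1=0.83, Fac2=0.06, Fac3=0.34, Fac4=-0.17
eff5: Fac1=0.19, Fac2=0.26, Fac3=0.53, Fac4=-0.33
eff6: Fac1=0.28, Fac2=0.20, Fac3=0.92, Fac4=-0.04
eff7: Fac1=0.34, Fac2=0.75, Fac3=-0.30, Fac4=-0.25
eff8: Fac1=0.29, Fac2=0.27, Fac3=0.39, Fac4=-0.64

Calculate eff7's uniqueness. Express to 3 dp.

h² = 0.34² + 0.75² + (-0.30)² + (-0.25)² = 0.1156 + 0.5625 + 0.0900 + 0.0625 = 0.8306
Uniqueness u² = 1 − h² = 1 − 0.8306 = 0.1694

0.169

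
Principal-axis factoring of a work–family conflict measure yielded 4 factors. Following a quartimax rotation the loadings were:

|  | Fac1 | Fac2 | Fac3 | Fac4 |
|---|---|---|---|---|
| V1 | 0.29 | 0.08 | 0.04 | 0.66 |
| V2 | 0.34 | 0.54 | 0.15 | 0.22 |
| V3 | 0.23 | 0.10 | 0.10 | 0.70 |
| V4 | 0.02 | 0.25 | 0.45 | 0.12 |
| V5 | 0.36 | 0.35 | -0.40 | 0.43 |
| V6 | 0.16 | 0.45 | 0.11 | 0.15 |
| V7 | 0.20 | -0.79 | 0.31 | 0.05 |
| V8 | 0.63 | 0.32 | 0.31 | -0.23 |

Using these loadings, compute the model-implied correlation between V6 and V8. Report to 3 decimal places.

0.244

r̂ = Σ λ_i·λ_j across factors = (0.16)(0.63) + (0.45)(0.32) + (0.11)(0.31) + (0.15)(-0.23)
  = +0.1008 +0.1440 +0.0341 -0.0345 = 0.2444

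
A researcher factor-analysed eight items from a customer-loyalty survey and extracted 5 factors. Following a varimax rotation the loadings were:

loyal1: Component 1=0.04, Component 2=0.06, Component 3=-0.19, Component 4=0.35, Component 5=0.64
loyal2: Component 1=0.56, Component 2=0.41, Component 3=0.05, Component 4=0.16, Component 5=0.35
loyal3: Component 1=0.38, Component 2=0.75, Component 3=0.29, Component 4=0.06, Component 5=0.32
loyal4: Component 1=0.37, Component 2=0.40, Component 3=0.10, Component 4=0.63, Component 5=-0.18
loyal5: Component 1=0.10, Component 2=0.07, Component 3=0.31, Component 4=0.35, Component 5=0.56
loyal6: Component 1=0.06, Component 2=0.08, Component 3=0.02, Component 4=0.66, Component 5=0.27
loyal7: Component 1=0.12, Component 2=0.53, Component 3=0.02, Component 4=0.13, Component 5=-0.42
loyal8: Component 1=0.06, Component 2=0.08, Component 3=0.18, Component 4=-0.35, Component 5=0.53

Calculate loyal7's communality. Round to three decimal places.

h² = 0.12² + 0.53² + 0.02² + 0.13² + (-0.42)² = 0.0144 + 0.2809 + 0.0004 + 0.0169 + 0.1764 = 0.4890

0.489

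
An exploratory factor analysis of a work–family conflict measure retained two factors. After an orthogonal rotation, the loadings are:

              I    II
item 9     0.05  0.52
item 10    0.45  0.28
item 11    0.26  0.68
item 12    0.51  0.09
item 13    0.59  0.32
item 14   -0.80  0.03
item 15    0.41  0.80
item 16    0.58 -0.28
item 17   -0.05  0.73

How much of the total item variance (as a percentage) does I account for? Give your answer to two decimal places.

SS loadings for I = 0.05² + 0.45² + 0.26² + 0.51² + 0.59² + (-0.80)² + 0.41² + 0.58² + (-0.05)² = 2.0278
With 9 standardized items, total variance = 9. Proportion = 2.0278/9 = 0.2253 → 22.53%.

22.53%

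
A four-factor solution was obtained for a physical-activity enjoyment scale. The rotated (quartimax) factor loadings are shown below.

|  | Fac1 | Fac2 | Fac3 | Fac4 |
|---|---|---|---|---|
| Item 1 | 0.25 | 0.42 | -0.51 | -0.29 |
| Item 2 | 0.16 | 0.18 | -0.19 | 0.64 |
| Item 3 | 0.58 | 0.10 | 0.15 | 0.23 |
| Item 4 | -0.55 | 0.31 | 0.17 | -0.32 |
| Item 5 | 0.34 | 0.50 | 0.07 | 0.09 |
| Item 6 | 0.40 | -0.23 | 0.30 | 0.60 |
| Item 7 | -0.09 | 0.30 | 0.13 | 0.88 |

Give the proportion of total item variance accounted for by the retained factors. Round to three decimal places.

SS loadings by factor: 1.0107, 0.7078, 0.4594, 1.7915; total = 3.9694.
Total variance with 7 standardized items is 7, so the solution explains 3.9694/7 = 0.5671.

0.567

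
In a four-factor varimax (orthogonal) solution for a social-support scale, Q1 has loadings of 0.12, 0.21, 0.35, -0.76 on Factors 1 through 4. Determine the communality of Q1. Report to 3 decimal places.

0.759

h² = 0.12² + 0.21² + 0.35² + (-0.76)² = 0.0144 + 0.0441 + 0.1225 + 0.5776 = 0.7586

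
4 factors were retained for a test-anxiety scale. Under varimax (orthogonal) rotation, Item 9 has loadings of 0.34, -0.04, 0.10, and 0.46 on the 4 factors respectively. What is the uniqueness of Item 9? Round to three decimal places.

0.661

h² = 0.34² + (-0.04)² + 0.10² + 0.46² = 0.1156 + 0.0016 + 0.0100 + 0.2116 = 0.3388
Uniqueness u² = 1 − h² = 1 − 0.3388 = 0.6612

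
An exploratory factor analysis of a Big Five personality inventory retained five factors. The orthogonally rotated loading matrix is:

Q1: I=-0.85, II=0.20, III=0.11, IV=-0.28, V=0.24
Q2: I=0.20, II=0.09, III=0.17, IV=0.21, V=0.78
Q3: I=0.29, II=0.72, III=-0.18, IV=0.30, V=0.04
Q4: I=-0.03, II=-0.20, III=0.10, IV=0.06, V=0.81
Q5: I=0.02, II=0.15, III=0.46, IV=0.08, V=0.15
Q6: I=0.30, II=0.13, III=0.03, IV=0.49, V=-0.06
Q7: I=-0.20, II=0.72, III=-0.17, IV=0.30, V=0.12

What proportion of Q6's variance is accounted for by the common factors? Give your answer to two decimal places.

0.35

h² = 0.30² + 0.13² + 0.03² + 0.49² + (-0.06)² = 0.0900 + 0.0169 + 0.0009 + 0.2401 + 0.0036 = 0.3515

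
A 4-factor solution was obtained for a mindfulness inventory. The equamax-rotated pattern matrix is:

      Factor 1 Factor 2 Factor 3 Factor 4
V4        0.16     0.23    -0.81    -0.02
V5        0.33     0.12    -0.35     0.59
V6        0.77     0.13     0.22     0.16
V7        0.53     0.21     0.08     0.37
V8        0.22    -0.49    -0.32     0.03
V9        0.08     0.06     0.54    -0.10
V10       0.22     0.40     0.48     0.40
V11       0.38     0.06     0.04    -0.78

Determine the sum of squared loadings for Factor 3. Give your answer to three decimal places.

1.459

SS loadings for Factor 3 = (-0.81)² + (-0.35)² + 0.22² + 0.08² + (-0.32)² + 0.54² + 0.48² + 0.04² = 0.6561 + 0.1225 + 0.0484 + 0.0064 + 0.1024 + 0.2916 + 0.2304 + 0.0016 = 1.4594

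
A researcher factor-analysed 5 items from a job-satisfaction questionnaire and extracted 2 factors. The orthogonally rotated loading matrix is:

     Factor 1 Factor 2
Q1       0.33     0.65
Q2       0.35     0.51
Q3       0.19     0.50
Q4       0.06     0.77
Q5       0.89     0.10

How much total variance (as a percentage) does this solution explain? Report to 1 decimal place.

Communalities: 0.5314, 0.3826, 0.2861, 0.5965, 0.8021; Σh² = 2.5987.
Total variance with 5 standardized items is 5, so the solution explains 2.5987/5 = 0.5197 = 51.97%.

52.0%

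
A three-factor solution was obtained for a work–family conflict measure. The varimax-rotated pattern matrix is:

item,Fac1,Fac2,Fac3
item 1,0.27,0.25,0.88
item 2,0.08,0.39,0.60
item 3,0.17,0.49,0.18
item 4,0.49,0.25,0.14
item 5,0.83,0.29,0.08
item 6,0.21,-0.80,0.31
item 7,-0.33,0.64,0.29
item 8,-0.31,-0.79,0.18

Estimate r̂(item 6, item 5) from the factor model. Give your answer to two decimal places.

r̂ = Σ λ_i·λ_j across factors = (0.21)(0.83) + (-0.80)(0.29) + (0.31)(0.08)
  = +0.1743 -0.2320 +0.0248 = -0.0329

-0.03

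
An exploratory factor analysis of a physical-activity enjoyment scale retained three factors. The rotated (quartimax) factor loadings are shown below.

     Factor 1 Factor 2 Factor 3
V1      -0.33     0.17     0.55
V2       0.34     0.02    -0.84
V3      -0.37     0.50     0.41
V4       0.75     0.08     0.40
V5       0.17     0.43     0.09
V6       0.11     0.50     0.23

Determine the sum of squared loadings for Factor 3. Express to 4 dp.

1.3972

SS loadings for Factor 3 = 0.55² + (-0.84)² + 0.41² + 0.40² + 0.09² + 0.23² = 0.3025 + 0.7056 + 0.1681 + 0.1600 + 0.0081 + 0.0529 = 1.3972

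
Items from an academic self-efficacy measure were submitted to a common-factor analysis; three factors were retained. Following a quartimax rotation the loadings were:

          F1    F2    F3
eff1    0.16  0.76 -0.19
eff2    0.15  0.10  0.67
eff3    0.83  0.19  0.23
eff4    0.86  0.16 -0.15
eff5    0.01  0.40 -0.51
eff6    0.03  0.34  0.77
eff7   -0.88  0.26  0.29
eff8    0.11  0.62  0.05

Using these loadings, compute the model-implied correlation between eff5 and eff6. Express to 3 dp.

-0.256

r̂ = Σ λ_i·λ_j across factors = (0.01)(0.03) + (0.40)(0.34) + (-0.51)(0.77)
  = +0.0003 +0.1360 -0.3927 = -0.2564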